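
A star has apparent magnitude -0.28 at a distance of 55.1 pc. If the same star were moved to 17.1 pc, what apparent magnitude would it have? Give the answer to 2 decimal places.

Flux ∝ 1/d², so Δm = 5 log₁₀(d₂/d₁) = 5 log₁₀(17.1/55.1) = -2.541
m₂ = m₁ + Δm = -0.28 + (-2.541) = -2.821

m ≈ -2.82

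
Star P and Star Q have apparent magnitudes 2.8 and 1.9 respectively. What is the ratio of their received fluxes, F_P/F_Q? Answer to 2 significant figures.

F_P/F_Q ≈ 0.44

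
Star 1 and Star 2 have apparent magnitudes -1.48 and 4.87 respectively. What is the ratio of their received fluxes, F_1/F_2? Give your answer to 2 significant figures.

F_1/F_2 ≈ 350

Magnitude difference = -6.35
Flux ratio = 10^(−0.4 Δm) = 10^(−0.4 × -6.35) = 10^2.540 = 346.7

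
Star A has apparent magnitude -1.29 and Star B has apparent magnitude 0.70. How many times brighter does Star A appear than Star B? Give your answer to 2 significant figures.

Magnitude difference = -1.99
Flux ratio = 10^(−0.4 Δm) = 10^(−0.4 × -1.99) = 10^0.796 = 6.252

6.3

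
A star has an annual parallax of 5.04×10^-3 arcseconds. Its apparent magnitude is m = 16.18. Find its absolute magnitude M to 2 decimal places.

d = 1/p = 1/5.04×10^-3″ = 198.4 pc
5 log₁₀(d/10 pc) = 5 log₁₀(198.4) − 5 = 6.488
M = m − 5 log₁₀(d/10) = 16.18 − 6.488 = 9.692

M ≈ 9.69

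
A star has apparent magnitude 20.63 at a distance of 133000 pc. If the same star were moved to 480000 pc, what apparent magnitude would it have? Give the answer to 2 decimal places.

Flux ∝ 1/d², so Δm = 5 log₁₀(d₂/d₁) = 5 log₁₀(480000/133000) = 2.787
m₂ = m₁ + Δm = 20.63 + (2.787) = 23.417

m ≈ 23.42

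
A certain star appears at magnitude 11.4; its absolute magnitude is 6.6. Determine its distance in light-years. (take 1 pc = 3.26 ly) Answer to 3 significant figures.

d ≈ 297 ly

μ = m − M = 4.800
m − M = 5 log₁₀ d − 5
log₁₀ d = (m − M)/5 + 1 = 1.9600
d = 10^1.9600 = 91.20 pc
= 297.3 ly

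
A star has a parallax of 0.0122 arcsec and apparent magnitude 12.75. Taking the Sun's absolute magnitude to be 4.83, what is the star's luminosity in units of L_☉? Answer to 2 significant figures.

L/L_☉ ≈ 0.046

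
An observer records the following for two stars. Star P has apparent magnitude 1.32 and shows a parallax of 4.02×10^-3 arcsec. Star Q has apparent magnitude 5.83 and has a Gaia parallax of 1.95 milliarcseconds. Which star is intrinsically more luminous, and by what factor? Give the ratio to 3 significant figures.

Star P is more luminous, by a factor of 15.0.

Star P: d = 1/p = 1/4.02×10^-3″ = 248.8 pc
Star P: M = m − 5 log₁₀ d + 5 = 1.32 − 5·2.3958 + 5 = -5.659
Star Q: p = 1.95 mas = 1.95×10^-3″ → d = 1/p = 512.8 pc
Star Q: M = m − 5 log₁₀ d + 5 = 5.83 − 5·2.7100 + 5 = -2.720
ΔM = M_P − M_Q = -5.659 − (-2.720) = -2.939; smaller M is more luminous → Star P.
L ratio = 10^(0.4 |ΔM|) = 10^1.176 = 14.98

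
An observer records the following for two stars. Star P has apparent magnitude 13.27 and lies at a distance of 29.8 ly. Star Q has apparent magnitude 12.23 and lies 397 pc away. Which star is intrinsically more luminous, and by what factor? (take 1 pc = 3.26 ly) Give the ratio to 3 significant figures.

Star Q is more luminous, by a factor of 4920.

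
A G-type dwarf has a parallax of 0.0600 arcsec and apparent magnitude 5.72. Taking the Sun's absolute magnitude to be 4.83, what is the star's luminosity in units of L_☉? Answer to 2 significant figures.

L/L_☉ ≈ 1.2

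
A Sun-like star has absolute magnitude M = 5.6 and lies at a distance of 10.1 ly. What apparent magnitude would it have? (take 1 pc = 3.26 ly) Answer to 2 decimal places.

d = 10.1 ly / 3.26 = 3.098 pc
m = M + 5 log₁₀ d − 5 = 5.6 + 5·0.4911 − 5 = 3.056

m ≈ 3.06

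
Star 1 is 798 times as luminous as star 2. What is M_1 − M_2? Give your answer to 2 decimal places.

M_1 − M_2 ≈ -7.26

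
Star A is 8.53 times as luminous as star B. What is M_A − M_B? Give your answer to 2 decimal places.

Pogson: ΔM = −2.5 log₁₀(ratio) = −2.5 log₁₀(8.53) = −2.5 × 0.9309 = -2.327
Star A is brighter, so it has the smaller magnitude: the difference is negative.

M_A − M_B ≈ -2.33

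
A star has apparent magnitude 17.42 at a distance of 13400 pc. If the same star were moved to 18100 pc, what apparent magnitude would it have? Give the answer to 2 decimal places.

Flux ∝ 1/d², so Δm = 5 log₁₀(d₂/d₁) = 5 log₁₀(18100/13400) = 0.653
m₂ = m₁ + Δm = 17.42 + (0.653) = 18.073

m ≈ 18.07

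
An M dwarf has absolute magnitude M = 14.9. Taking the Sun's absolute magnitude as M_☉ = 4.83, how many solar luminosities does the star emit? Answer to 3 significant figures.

L/L_☉ ≈ 9.38×10^-5

M − M_☉ = 14.9 − 4.83 = 10.070
L/L_☉ = 10^(−0.4 (M − M_☉)) = 10^-4.028 = 9.376×10^-5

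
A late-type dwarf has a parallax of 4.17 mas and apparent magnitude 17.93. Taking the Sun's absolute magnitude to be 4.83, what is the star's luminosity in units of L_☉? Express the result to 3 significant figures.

L/L_☉ ≈ 3.31×10^-3

d = 1/p = 1000/4.17 mas = 239.8 pc
M = m − 5 log₁₀ d + 5 = 17.93 − 5·2.3799 + 5 = 11.031
M − M_☉ = 11.031 − 4.83 = 6.201
L/L_☉ = 10^(−0.4 × 6.201) = 3.309×10^-3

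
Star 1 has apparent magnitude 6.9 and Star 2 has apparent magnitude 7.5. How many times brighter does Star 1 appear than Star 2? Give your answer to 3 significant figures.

1.74

Magnitude difference = -0.6
Flux ratio = 10^(−0.4 Δm) = 10^(−0.4 × -0.6) = 10^0.240 = 1.738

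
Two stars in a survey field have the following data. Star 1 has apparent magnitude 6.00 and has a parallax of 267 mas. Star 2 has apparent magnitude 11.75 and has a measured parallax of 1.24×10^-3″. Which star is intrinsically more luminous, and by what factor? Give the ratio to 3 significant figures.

Star 2 is more luminous, by a factor of 232.

Star 1: p = 267 mas = 0.267″ → d = 1/p = 3.745 pc
Star 1: M = m − 5 log₁₀ d + 5 = 6.00 − 5·0.5735 + 5 = 8.133
Star 2: d = 1/p = 1/1.24×10^-3″ = 806.5 pc
Star 2: M = m − 5 log₁₀ d + 5 = 11.75 − 5·2.9066 + 5 = 2.217
ΔM = M_1 − M_2 = 8.133 − (2.217) = 5.915; smaller M is more luminous → Star 2.
L ratio = 10^(0.4 |ΔM|) = 10^2.366 = 232.4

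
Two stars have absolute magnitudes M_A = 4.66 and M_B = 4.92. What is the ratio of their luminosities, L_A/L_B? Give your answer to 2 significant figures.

L_A/L_B ≈ 1.3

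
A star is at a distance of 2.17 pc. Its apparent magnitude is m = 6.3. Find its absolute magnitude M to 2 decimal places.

5 log₁₀(d/10 pc) = 5 log₁₀(2.170) − 5 = -3.318
M = m − 5 log₁₀(d/10) = 6.3 + 3.318 = 9.618

M ≈ 9.62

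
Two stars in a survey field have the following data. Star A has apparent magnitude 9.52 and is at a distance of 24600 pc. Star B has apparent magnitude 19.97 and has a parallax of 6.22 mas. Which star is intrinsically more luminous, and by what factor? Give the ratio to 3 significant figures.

Star A: M = m − 5 log₁₀ d + 5 = 9.52 − 5·4.3909 + 5 = -7.435
Star B: p = 6.22 mas = 6.22×10^-3″ → d = 1/p = 160.8 pc
Star B: M = m − 5 log₁₀ d + 5 = 19.97 − 5·2.2062 + 5 = 13.939
ΔM = M_A − M_B = -7.435 − (13.939) = -21.374; smaller M is more luminous → Star A.
L ratio = 10^(0.4 |ΔM|) = 10^8.549 = 3.544×10^8

Star A is more luminous, by a factor of 3.54×10^8.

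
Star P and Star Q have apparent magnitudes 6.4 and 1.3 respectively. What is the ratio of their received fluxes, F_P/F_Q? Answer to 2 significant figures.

F_P/F_Q ≈ 9.1×10^-3

Magnitude difference = 5.1
Flux ratio = 10^(−0.4 Δm) = 10^(−0.4 × 5.1) = 10^-2.040 = 9.120×10^-3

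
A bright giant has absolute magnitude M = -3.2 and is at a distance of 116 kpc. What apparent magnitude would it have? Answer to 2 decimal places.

m ≈ 17.12

d = 116 kpc = 116000 pc
m = M + 5 log₁₀ d − 5 = -3.2 + 5·5.0645 − 5 = 17.122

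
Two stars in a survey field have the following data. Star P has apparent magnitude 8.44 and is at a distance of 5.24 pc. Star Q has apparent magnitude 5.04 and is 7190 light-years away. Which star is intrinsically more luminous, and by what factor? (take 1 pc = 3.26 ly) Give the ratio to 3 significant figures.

Star Q is more luminous, by a factor of 4.06×10^6.

Star P: M = m − 5 log₁₀ d + 5 = 8.44 − 5·0.7193 + 5 = 9.843
Star Q: d = 7190 ly / 3.26 = 2206 pc
Star Q: M = m − 5 log₁₀ d + 5 = 5.04 − 5·3.3435 + 5 = -6.678
ΔM = M_P − M_Q = 9.843 − (-6.678) = 16.521; smaller M is more luminous → Star Q.
L ratio = 10^(0.4 |ΔM|) = 10^6.608 = 4.058×10^6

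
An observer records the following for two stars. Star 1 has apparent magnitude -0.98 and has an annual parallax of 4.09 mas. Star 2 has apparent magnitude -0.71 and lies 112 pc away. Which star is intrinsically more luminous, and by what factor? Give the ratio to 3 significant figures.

Star 1 is more luminous, by a factor of 6.11.

Star 1: p = 4.09 mas = 4.09×10^-3″ → d = 1/p = 244.5 pc
Star 1: M = m − 5 log₁₀ d + 5 = -0.98 − 5·2.3883 + 5 = -7.921
Star 2: M = m − 5 log₁₀ d + 5 = -0.71 − 5·2.0492 + 5 = -5.956
ΔM = M_1 − M_2 = -7.921 − (-5.956) = -1.965; smaller M is more luminous → Star 1.
L ratio = 10^(0.4 |ΔM|) = 10^0.786 = 6.111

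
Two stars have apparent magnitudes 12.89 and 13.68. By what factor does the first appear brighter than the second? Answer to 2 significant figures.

2.1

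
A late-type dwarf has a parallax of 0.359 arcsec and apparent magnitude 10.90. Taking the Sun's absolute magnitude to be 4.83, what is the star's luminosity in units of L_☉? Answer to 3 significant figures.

L/L_☉ ≈ 2.90×10^-4

d = 1/p = 1/0.359″ = 2.786 pc
M = m − 5 log₁₀ d + 5 = 10.90 − 5·0.4449 + 5 = 13.675
M − M_☉ = 13.675 − 4.83 = 8.845
L/L_☉ = 10^(−0.4 × 8.845) = 2.896×10^-4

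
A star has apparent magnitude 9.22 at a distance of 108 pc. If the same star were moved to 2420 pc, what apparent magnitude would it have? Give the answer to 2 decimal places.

m ≈ 15.97

Flux ∝ 1/d², so Δm = 5 log₁₀(d₂/d₁) = 5 log₁₀(2420/108) = 6.752
m₂ = m₁ + Δm = 9.22 + (6.752) = 15.972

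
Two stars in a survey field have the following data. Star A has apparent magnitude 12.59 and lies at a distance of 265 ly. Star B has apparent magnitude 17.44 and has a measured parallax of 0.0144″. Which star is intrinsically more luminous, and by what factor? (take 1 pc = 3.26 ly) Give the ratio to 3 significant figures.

Star A is more luminous, by a factor of 119.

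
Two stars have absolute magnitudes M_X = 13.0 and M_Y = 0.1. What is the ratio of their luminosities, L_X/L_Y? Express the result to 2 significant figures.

L_X/L_Y ≈ 6.9×10^-6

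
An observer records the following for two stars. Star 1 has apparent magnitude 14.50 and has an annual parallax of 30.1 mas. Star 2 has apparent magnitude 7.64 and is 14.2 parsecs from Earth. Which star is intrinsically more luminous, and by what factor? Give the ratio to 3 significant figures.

Star 2 is more luminous, by a factor of 101.

Star 1: p = 30.1 mas = 0.0301″ → d = 1/p = 33.22 pc
Star 1: M = m − 5 log₁₀ d + 5 = 14.50 − 5·1.5214 + 5 = 11.893
Star 2: M = m − 5 log₁₀ d + 5 = 7.64 − 5·1.1523 + 5 = 6.879
ΔM = M_1 − M_2 = 11.893 − (6.879) = 5.014; smaller M is more luminous → Star 2.
L ratio = 10^(0.4 |ΔM|) = 10^2.006 = 101.3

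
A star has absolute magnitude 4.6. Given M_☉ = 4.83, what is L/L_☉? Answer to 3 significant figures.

L/L_☉ ≈ 1.24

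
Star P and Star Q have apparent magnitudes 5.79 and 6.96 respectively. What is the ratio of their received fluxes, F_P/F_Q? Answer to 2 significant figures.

F_P/F_Q ≈ 2.9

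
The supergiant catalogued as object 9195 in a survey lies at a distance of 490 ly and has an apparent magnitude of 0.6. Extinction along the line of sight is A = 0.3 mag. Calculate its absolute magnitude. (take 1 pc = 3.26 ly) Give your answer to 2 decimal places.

M ≈ -5.58

d = 490 ly / 3.26 = 150.3 pc
5 log₁₀(d/10 pc) = 5 log₁₀(150.3) − 5 = 5.885
M = m − 5 log₁₀(d/10) − A = 0.6 − 5.885 − 0.3 = -5.585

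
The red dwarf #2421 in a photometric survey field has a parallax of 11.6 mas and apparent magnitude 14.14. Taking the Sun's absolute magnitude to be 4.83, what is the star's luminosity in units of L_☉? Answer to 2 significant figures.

L/L_☉ ≈ 0.014

d = 1/p = 1000/11.6 mas = 86.21 pc
M = m − 5 log₁₀ d + 5 = 14.14 − 5·1.9355 + 5 = 9.462
M − M_☉ = 9.462 − 4.83 = 4.632
L/L_☉ = 10^(−0.4 × 4.632) = 0.01403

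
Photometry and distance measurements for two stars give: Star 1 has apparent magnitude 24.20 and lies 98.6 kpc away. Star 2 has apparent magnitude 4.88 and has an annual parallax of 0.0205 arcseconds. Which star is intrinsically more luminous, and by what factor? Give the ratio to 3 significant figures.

Star 2 is more luminous, by a factor of 13.1.

Star 1: d = 98.6 kpc = 98600 pc
Star 1: M = m − 5 log₁₀ d + 5 = 24.20 − 5·4.9939 + 5 = 4.231
Star 2: d = 1/p = 1/0.0205″ = 48.78 pc
Star 2: M = m − 5 log₁₀ d + 5 = 4.88 − 5·1.6882 + 5 = 1.439
ΔM = M_1 − M_2 = 4.231 − (1.439) = 2.792; smaller M is more luminous → Star 2.
L ratio = 10^(0.4 |ΔM|) = 10^1.117 = 13.08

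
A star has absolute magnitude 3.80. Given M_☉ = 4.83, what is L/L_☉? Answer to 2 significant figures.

L/L_☉ ≈ 2.6

M − M_☉ = 3.80 − 4.83 = -1.030
L/L_☉ = 10^(−0.4 (M − M_☉)) = 10^0.412 = 2.582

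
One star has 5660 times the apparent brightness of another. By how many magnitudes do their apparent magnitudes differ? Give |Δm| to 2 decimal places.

|Δm| ≈ 9.38

Pogson: Δm = −2.5 log₁₀(ratio) = −2.5 log₁₀(5660) = −2.5 × 3.7528 = -9.382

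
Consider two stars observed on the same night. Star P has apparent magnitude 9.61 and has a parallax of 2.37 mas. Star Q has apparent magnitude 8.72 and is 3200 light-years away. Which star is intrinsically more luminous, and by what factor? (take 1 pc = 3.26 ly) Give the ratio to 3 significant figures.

Star P: p = 2.37 mas = 2.37×10^-3″ → d = 1/p = 421.9 pc
Star P: M = m − 5 log₁₀ d + 5 = 9.61 − 5·2.6253 + 5 = 1.484
Star Q: d = 3200 ly / 3.26 = 981.6 pc
Star Q: M = m − 5 log₁₀ d + 5 = 8.72 − 5·2.9919 + 5 = -1.240
ΔM = M_P − M_Q = 1.484 − (-1.240) = 2.723; smaller M is more luminous → Star Q.
L ratio = 10^(0.4 |ΔM|) = 10^1.089 = 12.28

Star Q is more luminous, by a factor of 12.3.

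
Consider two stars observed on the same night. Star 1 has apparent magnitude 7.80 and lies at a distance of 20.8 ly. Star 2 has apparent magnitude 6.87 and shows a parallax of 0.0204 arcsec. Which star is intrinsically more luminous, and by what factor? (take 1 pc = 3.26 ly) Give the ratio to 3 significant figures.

Star 2 is more luminous, by a factor of 139.

Star 1: d = 20.8 ly / 3.26 = 6.380 pc
Star 1: M = m − 5 log₁₀ d + 5 = 7.80 − 5·0.8048 + 5 = 8.776
Star 2: d = 1/p = 1/0.0204″ = 49.02 pc
Star 2: M = m − 5 log₁₀ d + 5 = 6.87 − 5·1.6904 + 5 = 3.418
ΔM = M_1 − M_2 = 8.776 − (3.418) = 5.358; smaller M is more luminous → Star 2.
L ratio = 10^(0.4 |ΔM|) = 10^2.143 = 139.0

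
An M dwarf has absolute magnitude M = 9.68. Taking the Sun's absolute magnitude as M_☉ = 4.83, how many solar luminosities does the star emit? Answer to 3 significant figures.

L/L_☉ ≈ 0.0115

M − M_☉ = 9.68 − 4.83 = 4.850
L/L_☉ = 10^(−0.4 (M − M_☉)) = 10^-1.940 = 0.01148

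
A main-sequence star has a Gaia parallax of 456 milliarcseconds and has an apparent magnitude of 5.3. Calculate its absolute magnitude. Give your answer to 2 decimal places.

p = 456 mas = 0.456″ → d = 1/p = 2.193 pc
5 log₁₀(d/10 pc) = 5 log₁₀(2.193) − 5 = -3.295
M = m − 5 log₁₀(d/10) = 5.3 + 3.295 = 8.595

M ≈ 8.59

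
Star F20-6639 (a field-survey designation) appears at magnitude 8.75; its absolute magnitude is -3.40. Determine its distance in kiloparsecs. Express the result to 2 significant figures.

d ≈ 2.7 kpc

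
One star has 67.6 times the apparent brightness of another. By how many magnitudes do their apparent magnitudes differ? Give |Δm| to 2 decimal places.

|Δm| ≈ 4.57

Pogson: Δm = −2.5 log₁₀(ratio) = −2.5 log₁₀(67.6) = −2.5 × 1.8299 = -4.575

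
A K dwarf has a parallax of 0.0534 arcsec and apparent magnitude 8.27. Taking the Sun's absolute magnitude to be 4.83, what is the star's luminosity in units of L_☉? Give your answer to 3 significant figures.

L/L_☉ ≈ 0.148

d = 1/p = 1/0.0534″ = 18.73 pc
M = m − 5 log₁₀ d + 5 = 8.27 − 5·1.2725 + 5 = 6.908
M − M_☉ = 6.908 − 4.83 = 2.078
L/L_☉ = 10^(−0.4 × 2.078) = 0.1475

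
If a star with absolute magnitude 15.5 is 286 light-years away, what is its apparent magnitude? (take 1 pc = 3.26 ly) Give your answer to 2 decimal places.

m ≈ 20.22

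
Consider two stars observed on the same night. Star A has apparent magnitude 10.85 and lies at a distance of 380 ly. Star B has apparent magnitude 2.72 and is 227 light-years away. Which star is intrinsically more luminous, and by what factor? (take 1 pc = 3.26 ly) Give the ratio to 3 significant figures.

Star A: d = 380 ly / 3.26 = 116.6 pc
Star A: M = m − 5 log₁₀ d + 5 = 10.85 − 5·2.0666 + 5 = 5.517
Star B: d = 227 ly / 3.26 = 69.63 pc
Star B: M = m − 5 log₁₀ d + 5 = 2.72 − 5·1.8428 + 5 = -1.494
ΔM = M_A − M_B = 5.517 − (-1.494) = 7.011; smaller M is more luminous → Star B.
L ratio = 10^(0.4 |ΔM|) = 10^2.804 = 637.5

Star B is more luminous, by a factor of 638.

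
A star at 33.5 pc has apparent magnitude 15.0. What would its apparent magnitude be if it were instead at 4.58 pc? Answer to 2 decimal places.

m ≈ 10.68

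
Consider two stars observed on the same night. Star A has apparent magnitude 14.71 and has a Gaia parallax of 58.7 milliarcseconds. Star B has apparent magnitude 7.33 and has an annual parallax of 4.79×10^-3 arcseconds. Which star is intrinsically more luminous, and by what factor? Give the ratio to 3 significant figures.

Star B is more luminous, by a factor of 134000.

Star A: p = 58.7 mas = 0.0587″ → d = 1/p = 17.04 pc
Star A: M = m − 5 log₁₀ d + 5 = 14.71 − 5·1.2314 + 5 = 13.553
Star B: d = 1/p = 1/4.79×10^-3″ = 208.8 pc
Star B: M = m − 5 log₁₀ d + 5 = 7.33 − 5·2.3197 + 5 = 0.732
ΔM = M_A − M_B = 13.553 − (0.732) = 12.822; smaller M is more luminous → Star B.
L ratio = 10^(0.4 |ΔM|) = 10^5.129 = 134500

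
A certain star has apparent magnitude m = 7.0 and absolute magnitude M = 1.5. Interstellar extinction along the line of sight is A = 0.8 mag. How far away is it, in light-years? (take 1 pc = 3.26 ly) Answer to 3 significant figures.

m − M = 5 log₁₀(d/10 pc) + A  ⇒  7.0 − (1.5) − 0.8 = 5 log₁₀(d/10)
4.700 = 5 log₁₀(d/10)
log₁₀ d = (m − M − A)/5 + 1 = 1.9400
d = 10^1.9400 = 87.10 pc
= 283.9 ly

d ≈ 284 ly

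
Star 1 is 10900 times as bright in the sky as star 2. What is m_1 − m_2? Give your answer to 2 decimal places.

m_1 − m_2 ≈ -10.09

Pogson: Δm = −2.5 log₁₀(ratio) = −2.5 log₁₀(10900) = −2.5 × 4.0374 = -10.094
Star 1 is brighter, so it has the smaller magnitude: the difference is negative.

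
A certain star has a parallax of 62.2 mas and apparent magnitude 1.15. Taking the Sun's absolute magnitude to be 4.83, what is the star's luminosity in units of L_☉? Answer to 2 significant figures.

d = 1/p = 1000/62.2 mas = 16.08 pc
M = m − 5 log₁₀ d + 5 = 1.15 − 5·1.2062 + 5 = 0.119
M − M_☉ = 0.119 − 4.83 = -4.711
L/L_☉ = 10^(−0.4 × -4.711) = 76.63

L/L_☉ ≈ 77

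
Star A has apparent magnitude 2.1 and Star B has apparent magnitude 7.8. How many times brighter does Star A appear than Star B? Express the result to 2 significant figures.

Magnitude difference = -5.7
Flux ratio = 10^(−0.4 Δm) = 10^(−0.4 × -5.7) = 10^2.280 = 190.5

190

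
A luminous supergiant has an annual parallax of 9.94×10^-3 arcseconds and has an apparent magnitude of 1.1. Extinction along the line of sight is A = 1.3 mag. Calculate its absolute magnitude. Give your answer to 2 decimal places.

M ≈ -5.21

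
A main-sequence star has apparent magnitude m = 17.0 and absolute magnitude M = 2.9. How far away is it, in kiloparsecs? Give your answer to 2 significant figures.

μ = m − M = 14.100
m − M = 5 log₁₀ d − 5
log₁₀ d = (m − M)/5 + 1 = 3.8200
d = 10^3.8200 = 6607 pc
= 6.607 kpc

d ≈ 6.6 kpc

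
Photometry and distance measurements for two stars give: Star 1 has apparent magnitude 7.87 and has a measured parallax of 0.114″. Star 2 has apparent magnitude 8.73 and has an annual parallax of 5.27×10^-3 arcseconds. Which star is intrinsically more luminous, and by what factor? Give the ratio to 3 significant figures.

Star 2 is more luminous, by a factor of 212.

Star 1: d = 1/p = 1/0.114″ = 8.772 pc
Star 1: M = m − 5 log₁₀ d + 5 = 7.87 − 5·0.9431 + 5 = 8.155
Star 2: d = 1/p = 1/5.27×10^-3″ = 189.8 pc
Star 2: M = m − 5 log₁₀ d + 5 = 8.73 − 5·2.2782 + 5 = 2.339
ΔM = M_1 − M_2 = 8.155 − (2.339) = 5.815; smaller M is more luminous → Star 2.
L ratio = 10^(0.4 |ΔM|) = 10^2.326 = 211.9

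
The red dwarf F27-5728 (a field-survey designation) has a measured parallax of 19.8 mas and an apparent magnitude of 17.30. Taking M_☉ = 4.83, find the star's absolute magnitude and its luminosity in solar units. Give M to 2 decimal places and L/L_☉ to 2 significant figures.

M ≈ 13.78; L/L_☉ ≈ 2.6×10^-4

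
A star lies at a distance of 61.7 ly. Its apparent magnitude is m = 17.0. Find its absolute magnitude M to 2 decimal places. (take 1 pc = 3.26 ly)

M ≈ 15.61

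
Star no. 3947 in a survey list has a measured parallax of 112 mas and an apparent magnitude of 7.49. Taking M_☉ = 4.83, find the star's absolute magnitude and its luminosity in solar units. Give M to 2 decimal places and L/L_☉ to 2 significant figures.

d = 1/p = 1000/112 mas = 8.929 pc
M = m − 5 log₁₀ d + 5 = 7.49 − 5·0.9508 + 5 = 7.736
M − M_☉ = 7.736 − 4.83 = 2.906
L/L_☉ = 10^(−0.4 × 2.906) = 0.06880

M ≈ 7.74; L/L_☉ ≈ 0.069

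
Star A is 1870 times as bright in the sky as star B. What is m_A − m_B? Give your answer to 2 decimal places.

Pogson: Δm = −2.5 log₁₀(ratio) = −2.5 log₁₀(1870) = −2.5 × 3.2718 = -8.180
Star A is brighter, so it has the smaller magnitude: the difference is negative.

m_A − m_B ≈ -8.18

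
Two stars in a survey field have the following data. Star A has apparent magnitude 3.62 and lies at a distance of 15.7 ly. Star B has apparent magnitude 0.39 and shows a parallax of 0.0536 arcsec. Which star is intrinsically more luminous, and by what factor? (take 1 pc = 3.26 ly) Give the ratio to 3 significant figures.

Star B is more luminous, by a factor of 294.

Star A: d = 15.7 ly / 3.26 = 4.816 pc
Star A: M = m − 5 log₁₀ d + 5 = 3.62 − 5·0.6827 + 5 = 5.207
Star B: d = 1/p = 1/0.0536″ = 18.66 pc
Star B: M = m − 5 log₁₀ d + 5 = 0.39 − 5·1.2708 + 5 = -0.964
ΔM = M_A − M_B = 5.207 − (-0.964) = 6.171; smaller M is more luminous → Star B.
L ratio = 10^(0.4 |ΔM|) = 10^2.468 = 294.0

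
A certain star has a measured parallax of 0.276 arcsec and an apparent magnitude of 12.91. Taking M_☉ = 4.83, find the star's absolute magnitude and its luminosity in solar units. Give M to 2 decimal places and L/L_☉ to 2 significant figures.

d = 1/p = 1/0.276″ = 3.623 pc
M = m − 5 log₁₀ d + 5 = 12.91 − 5·0.5591 + 5 = 15.115
M − M_☉ = 15.115 − 4.83 = 10.285
L/L_☉ = 10^(−0.4 × 10.285) = 7.695×10^-5

M ≈ 15.11; L/L_☉ ≈ 7.7×10^-5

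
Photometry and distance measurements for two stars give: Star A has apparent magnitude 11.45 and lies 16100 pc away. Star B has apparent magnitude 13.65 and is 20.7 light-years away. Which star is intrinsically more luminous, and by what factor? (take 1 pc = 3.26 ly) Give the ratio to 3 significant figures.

Star A is more luminous, by a factor of 4.88×10^7.

Star A: M = m − 5 log₁₀ d + 5 = 11.45 − 5·4.2068 + 5 = -4.584
Star B: d = 20.7 ly / 3.26 = 6.350 pc
Star B: M = m − 5 log₁₀ d + 5 = 13.65 − 5·0.8028 + 5 = 14.636
ΔM = M_A − M_B = -4.584 − (14.636) = -19.220; smaller M is more luminous → Star A.
L ratio = 10^(0.4 |ΔM|) = 10^7.688 = 4.877×10^7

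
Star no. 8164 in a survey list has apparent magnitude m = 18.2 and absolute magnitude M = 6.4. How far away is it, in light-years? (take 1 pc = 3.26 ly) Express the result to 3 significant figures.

d ≈ 7470 ly

Distance modulus: m − M = 18.2 − (6.4) = 11.800
m − M = 5 log₁₀ d − 5
log₁₀ d = (m − M)/5 + 1 = 3.3600
d = 10^3.3600 = 2291 pc
= 7468 ly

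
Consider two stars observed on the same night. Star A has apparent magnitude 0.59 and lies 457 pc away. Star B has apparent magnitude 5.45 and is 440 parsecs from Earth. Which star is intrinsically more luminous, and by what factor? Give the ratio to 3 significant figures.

Star A: M = m − 5 log₁₀ d + 5 = 0.59 − 5·2.6599 + 5 = -7.710
Star B: M = m − 5 log₁₀ d + 5 = 5.45 − 5·2.6435 + 5 = -2.767
ΔM = M_A − M_B = -7.710 − (-2.767) = -4.942; smaller M is more luminous → Star A.
L ratio = 10^(0.4 |ΔM|) = 10^1.977 = 94.83

Star A is more luminous, by a factor of 94.8.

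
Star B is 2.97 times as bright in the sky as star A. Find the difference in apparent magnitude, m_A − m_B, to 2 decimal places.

m_A − m_B ≈ 1.18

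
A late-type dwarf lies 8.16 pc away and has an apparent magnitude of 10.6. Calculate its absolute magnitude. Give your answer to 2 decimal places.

5 log₁₀(d/10 pc) = 5 log₁₀(8.160) − 5 = -0.442
M = m − 5 log₁₀(d/10) = 10.6 + 0.442 = 11.042

M ≈ 11.04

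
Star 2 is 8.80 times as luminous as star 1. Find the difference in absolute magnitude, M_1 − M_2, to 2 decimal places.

Pogson: ΔM = −2.5 log₁₀(ratio) = −2.5 log₁₀(8.80) = −2.5 × 0.9445 = -2.361
Star 2 is brighter so has the smaller magnitude: M_1 − M_2 is positive.

M_1 − M_2 ≈ 2.36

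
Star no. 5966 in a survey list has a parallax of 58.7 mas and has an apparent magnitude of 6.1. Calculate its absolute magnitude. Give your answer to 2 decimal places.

M ≈ 4.94

p = 58.7 mas = 0.0587″ → d = 1/p = 17.04 pc
5 log₁₀(d/10 pc) = 5 log₁₀(17.04) − 5 = 1.157
M = m − 5 log₁₀(d/10) = 6.1 − 1.157 = 4.943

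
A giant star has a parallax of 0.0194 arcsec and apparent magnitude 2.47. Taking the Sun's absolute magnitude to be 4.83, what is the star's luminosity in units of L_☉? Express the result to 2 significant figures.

d = 1/p = 1/0.0194″ = 51.55 pc
M = m − 5 log₁₀ d + 5 = 2.47 − 5·1.7122 + 5 = -1.091
M − M_☉ = -1.091 − 4.83 = -5.921
L/L_☉ = 10^(−0.4 × -5.921) = 233.6

L/L_☉ ≈ 230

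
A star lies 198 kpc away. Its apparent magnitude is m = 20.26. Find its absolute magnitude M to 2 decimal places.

M ≈ -1.22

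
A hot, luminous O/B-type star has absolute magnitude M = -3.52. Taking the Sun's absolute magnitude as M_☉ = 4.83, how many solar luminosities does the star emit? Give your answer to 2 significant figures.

M − M_☉ = -3.52 − 4.83 = -8.350
L/L_☉ = 10^(−0.4 (M − M_☉)) = 10^3.340 = 2188

L/L_☉ ≈ 2200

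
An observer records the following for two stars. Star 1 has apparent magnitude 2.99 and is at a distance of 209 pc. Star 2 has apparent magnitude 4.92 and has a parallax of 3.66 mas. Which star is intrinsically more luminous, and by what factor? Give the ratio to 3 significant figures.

Star 1: M = m − 5 log₁₀ d + 5 = 2.99 − 5·2.3201 + 5 = -3.611
Star 2: p = 3.66 mas = 3.66×10^-3″ → d = 1/p = 273.2 pc
Star 2: M = m − 5 log₁₀ d + 5 = 4.92 − 5·2.4365 + 5 = -2.263
ΔM = M_1 − M_2 = -3.611 − (-2.263) = -1.348; smaller M is more luminous → Star 1.
L ratio = 10^(0.4 |ΔM|) = 10^0.539 = 3.461

Star 1 is more luminous, by a factor of 3.46.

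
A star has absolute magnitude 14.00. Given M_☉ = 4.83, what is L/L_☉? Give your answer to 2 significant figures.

L/L_☉ ≈ 2.1×10^-4

M − M_☉ = 14.00 − 4.83 = 9.170
L/L_☉ = 10^(−0.4 (M − M_☉)) = 10^-3.668 = 2.148×10^-4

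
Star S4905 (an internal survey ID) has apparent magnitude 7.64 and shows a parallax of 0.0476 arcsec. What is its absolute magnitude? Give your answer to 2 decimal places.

M ≈ 6.03

d = 1/p = 1/0.0476″ = 21.01 pc
5 log₁₀(d/10 pc) = 5 log₁₀(21.01) − 5 = 1.612
M = m − 5 log₁₀(d/10) = 7.64 − 1.612 = 6.028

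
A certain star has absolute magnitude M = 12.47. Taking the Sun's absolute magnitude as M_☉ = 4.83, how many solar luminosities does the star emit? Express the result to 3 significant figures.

L/L_☉ ≈ 8.79×10^-4

M − M_☉ = 12.47 − 4.83 = 7.640
L/L_☉ = 10^(−0.4 (M − M_☉)) = 10^-3.056 = 8.790×10^-4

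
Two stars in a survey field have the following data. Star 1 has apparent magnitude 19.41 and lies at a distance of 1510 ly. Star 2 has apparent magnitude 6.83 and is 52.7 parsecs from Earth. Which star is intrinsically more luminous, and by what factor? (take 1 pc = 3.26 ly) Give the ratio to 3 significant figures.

Star 2 is more luminous, by a factor of 1390.

Star 1: d = 1510 ly / 3.26 = 463.2 pc
Star 1: M = m − 5 log₁₀ d + 5 = 19.41 − 5·2.6658 + 5 = 11.081
Star 2: M = m − 5 log₁₀ d + 5 = 6.83 − 5·1.7218 + 5 = 3.221
ΔM = M_1 − M_2 = 11.081 − (3.221) = 7.860; smaller M is more luminous → Star 2.
L ratio = 10^(0.4 |ΔM|) = 10^3.144 = 1393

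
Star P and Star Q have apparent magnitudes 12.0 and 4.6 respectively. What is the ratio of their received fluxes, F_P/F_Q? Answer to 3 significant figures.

Δm = 12.0 − (4.6) = 7.4
Flux ratio = 10^(−0.4 Δm) = 10^(−0.4 × 7.4) = 10^-2.960 = 1.096×10^-3

F_P/F_Q ≈ 1.10×10^-3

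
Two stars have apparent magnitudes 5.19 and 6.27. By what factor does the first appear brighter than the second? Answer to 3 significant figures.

2.70

Δm = 5.19 − (6.27) = -1.08
Flux ratio = 10^(−0.4 Δm) = 10^(−0.4 × -1.08) = 10^0.432 = 2.704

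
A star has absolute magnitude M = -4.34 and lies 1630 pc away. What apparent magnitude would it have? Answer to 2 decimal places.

m ≈ 6.72

m = M + 5 log₁₀ d − 5 = -4.34 + 5·3.2122 − 5 = 6.721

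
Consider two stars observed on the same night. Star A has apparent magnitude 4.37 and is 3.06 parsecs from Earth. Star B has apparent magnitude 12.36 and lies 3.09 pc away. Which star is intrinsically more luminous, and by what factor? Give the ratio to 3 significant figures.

Star A: M = m − 5 log₁₀ d + 5 = 4.37 − 5·0.4857 + 5 = 6.941
Star B: M = m − 5 log₁₀ d + 5 = 12.36 − 5·0.4900 + 5 = 14.910
ΔM = M_A − M_B = 6.941 − (14.910) = -7.969; smaller M is more luminous → Star A.
L ratio = 10^(0.4 |ΔM|) = 10^3.188 = 1540

Star A is more luminous, by a factor of 1540.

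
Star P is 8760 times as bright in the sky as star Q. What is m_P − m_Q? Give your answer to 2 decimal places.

Pogson: Δm = −2.5 log₁₀(ratio) = −2.5 log₁₀(8760) = −2.5 × 3.9425 = -9.856
Star P is brighter, so it has the smaller magnitude: the difference is negative.

m_P − m_Q ≈ -9.86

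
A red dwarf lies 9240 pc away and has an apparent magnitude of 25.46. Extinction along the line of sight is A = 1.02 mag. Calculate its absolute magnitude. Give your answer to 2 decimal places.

M ≈ 9.61

5 log₁₀(d/10 pc) = 5 log₁₀(9240) − 5 = 14.828
M = m − 5 log₁₀(d/10) − A = 25.46 − 14.828 − 1.02 = 9.612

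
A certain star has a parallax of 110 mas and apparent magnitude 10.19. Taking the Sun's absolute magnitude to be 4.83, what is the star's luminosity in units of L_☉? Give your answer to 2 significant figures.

d = 1/p = 1000/110 mas = 9.091 pc
M = m − 5 log₁₀ d + 5 = 10.19 − 5·0.9586 + 5 = 10.397
M − M_☉ = 10.397 − 4.83 = 5.567
L/L_☉ = 10^(−0.4 × 5.567) = 5.932×10^-3

L/L_☉ ≈ 5.9×10^-3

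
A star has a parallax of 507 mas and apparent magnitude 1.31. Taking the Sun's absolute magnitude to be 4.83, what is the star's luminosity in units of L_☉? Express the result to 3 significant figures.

L/L_☉ ≈ 0.995

d = 1/p = 1000/507 mas = 1.972 pc
M = m − 5 log₁₀ d + 5 = 1.31 − 5·0.2950 + 5 = 4.835
M − M_☉ = 4.835 − 4.83 = 0.005
L/L_☉ = 10^(−0.4 × 0.005) = 0.9954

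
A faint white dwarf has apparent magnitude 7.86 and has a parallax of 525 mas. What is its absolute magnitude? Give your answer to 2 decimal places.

p = 525 mas = 0.525″ → d = 1/p = 1.905 pc
5 log₁₀(d/10 pc) = 5 log₁₀(1.905) − 5 = -3.601
M = m − 5 log₁₀(d/10) = 7.86 + 3.601 = 11.461

M ≈ 11.46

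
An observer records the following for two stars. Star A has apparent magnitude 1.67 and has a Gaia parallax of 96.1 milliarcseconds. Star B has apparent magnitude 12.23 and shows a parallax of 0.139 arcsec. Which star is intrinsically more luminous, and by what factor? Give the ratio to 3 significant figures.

Star A: p = 96.1 mas = 0.0961″ → d = 1/p = 10.41 pc
Star A: M = m − 5 log₁₀ d + 5 = 1.67 − 5·1.0173 + 5 = 1.584
Star B: d = 1/p = 1/0.139″ = 7.194 pc
Star B: M = m − 5 log₁₀ d + 5 = 12.23 − 5·0.8570 + 5 = 12.945
ΔM = M_A − M_B = 1.584 − (12.945) = -11.361; smaller M is more luminous → Star A.
L ratio = 10^(0.4 |ΔM|) = 10^4.545 = 35040

Star A is more luminous, by a factor of 35000.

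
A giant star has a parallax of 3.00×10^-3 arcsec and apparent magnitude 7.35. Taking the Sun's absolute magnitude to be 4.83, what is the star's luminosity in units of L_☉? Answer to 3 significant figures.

d = 1/p = 1/3.00×10^-3″ = 333.3 pc
M = m − 5 log₁₀ d + 5 = 7.35 − 5·2.5229 + 5 = -0.264
M − M_☉ = -0.264 − 4.83 = -5.094
L/L_☉ = 10^(−0.4 × -5.094) = 109.1

L/L_☉ ≈ 109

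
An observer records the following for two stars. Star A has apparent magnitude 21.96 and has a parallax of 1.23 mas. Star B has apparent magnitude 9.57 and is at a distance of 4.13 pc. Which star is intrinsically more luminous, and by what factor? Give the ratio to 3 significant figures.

Star B is more luminous, by a factor of 2.33.

Star A: p = 1.23 mas = 1.23×10^-3″ → d = 1/p = 813.0 pc
Star A: M = m − 5 log₁₀ d + 5 = 21.96 − 5·2.9101 + 5 = 12.410
Star B: M = m − 5 log₁₀ d + 5 = 9.57 − 5·0.6160 + 5 = 11.490
ΔM = M_A − M_B = 12.410 − (11.490) = 0.919; smaller M is more luminous → Star B.
L ratio = 10^(0.4 |ΔM|) = 10^0.368 = 2.332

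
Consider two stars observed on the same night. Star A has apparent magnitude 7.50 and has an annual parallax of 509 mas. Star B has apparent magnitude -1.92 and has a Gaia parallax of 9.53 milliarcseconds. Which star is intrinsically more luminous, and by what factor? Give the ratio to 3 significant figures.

Star B is more luminous, by a factor of 1.67×10^7.

Star A: p = 509 mas = 0.509″ → d = 1/p = 1.965 pc
Star A: M = m − 5 log₁₀ d + 5 = 7.50 − 5·0.2933 + 5 = 11.034
Star B: p = 9.53 mas = 9.53×10^-3″ → d = 1/p = 104.9 pc
Star B: M = m − 5 log₁₀ d + 5 = -1.92 − 5·2.0209 + 5 = -7.025
ΔM = M_A − M_B = 11.034 − (-7.025) = 18.058; smaller M is more luminous → Star B.
L ratio = 10^(0.4 |ΔM|) = 10^7.223 = 1.672×10^7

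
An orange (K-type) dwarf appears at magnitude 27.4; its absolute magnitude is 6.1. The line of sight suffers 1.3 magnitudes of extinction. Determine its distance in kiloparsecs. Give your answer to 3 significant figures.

d ≈ 100 kpc

m − M = 5 log₁₀(d/10 pc) + A  ⇒  27.4 − (6.1) − 1.3 = 5 log₁₀(d/10)
20.000 = 5 log₁₀(d/10)
log₁₀ d = (m − M − A)/5 + 1 = 5.0000
d = 10^5.0000 = 100000 pc
= 100.0 kpc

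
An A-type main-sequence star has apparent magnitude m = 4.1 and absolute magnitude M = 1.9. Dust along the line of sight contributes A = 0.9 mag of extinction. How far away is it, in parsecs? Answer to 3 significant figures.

d ≈ 18.2 pc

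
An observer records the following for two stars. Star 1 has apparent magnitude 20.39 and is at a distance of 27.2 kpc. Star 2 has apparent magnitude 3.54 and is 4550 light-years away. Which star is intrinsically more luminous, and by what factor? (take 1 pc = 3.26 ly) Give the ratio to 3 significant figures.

Star 2 is more luminous, by a factor of 14500.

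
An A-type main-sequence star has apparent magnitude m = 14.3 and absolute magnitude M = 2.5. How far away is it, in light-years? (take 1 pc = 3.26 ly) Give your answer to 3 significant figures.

d ≈ 7470 ly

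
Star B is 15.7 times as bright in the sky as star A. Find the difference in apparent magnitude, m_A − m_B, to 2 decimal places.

Pogson: Δm = −2.5 log₁₀(ratio) = −2.5 log₁₀(15.7) = −2.5 × 1.1959 = -2.990
Star B is brighter so has the smaller magnitude: m_A − m_B is positive.

m_A − m_B ≈ 2.99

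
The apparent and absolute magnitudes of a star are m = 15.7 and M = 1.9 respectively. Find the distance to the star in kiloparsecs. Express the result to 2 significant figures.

d ≈ 5.8 kpc

Distance modulus: m − M = 15.7 − (1.9) = 13.800
m − M = 5 log₁₀ d − 5
log₁₀ d = (m − M)/5 + 1 = 3.7600
d = 10^3.7600 = 5754 pc
= 5.754 kpc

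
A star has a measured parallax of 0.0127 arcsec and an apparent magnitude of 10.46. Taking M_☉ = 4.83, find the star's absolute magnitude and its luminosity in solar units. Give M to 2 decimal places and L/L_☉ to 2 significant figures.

d = 1/p = 1/0.0127″ = 78.74 pc
M = m − 5 log₁₀ d + 5 = 10.46 − 5·1.8962 + 5 = 5.979
M − M_☉ = 5.979 − 4.83 = 1.149
L/L_☉ = 10^(−0.4 × 1.149) = 0.3471

M ≈ 5.98; L/L_☉ ≈ 0.35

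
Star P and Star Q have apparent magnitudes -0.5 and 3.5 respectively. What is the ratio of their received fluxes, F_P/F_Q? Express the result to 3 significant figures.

F_P/F_Q ≈ 39.8

Magnitude difference = -4.0
Flux ratio = 10^(−0.4 Δm) = 10^(−0.4 × -4.0) = 10^1.600 = 39.81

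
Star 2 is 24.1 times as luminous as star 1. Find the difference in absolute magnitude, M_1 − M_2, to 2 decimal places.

Pogson: ΔM = −2.5 log₁₀(ratio) = −2.5 log₁₀(24.1) = −2.5 × 1.3820 = -3.455
Star 2 is brighter so has the smaller magnitude: M_1 − M_2 is positive.

M_1 − M_2 ≈ 3.46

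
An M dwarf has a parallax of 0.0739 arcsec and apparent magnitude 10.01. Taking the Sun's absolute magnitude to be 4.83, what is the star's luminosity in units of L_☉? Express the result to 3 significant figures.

d = 1/p = 1/0.0739″ = 13.53 pc
M = m − 5 log₁₀ d + 5 = 10.01 − 5·1.1314 + 5 = 9.353
M − M_☉ = 9.353 − 4.83 = 4.523
L/L_☉ = 10^(−0.4 × 4.523) = 0.01551

L/L_☉ ≈ 0.0155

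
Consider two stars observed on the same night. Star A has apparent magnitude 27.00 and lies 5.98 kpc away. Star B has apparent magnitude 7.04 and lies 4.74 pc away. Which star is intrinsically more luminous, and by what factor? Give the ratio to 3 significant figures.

Star A: d = 5.98 kpc = 5980 pc
Star A: M = m − 5 log₁₀ d + 5 = 27.00 − 5·3.7767 + 5 = 13.116
Star B: M = m − 5 log₁₀ d + 5 = 7.04 − 5·0.6758 + 5 = 8.661
ΔM = M_A − M_B = 13.116 − (8.661) = 4.455; smaller M is more luminous → Star B.
L ratio = 10^(0.4 |ΔM|) = 10^1.782 = 60.56

Star B is more luminous, by a factor of 60.6.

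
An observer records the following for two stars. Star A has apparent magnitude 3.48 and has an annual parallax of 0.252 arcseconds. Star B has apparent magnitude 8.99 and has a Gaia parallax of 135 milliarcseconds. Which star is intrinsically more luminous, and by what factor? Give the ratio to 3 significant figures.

Star A: d = 1/p = 1/0.252″ = 3.968 pc
Star A: M = m − 5 log₁₀ d + 5 = 3.48 − 5·0.5986 + 5 = 5.487
Star B: p = 135 mas = 0.135″ → d = 1/p = 7.407 pc
Star B: M = m − 5 log₁₀ d + 5 = 8.99 − 5·0.8697 + 5 = 9.642
ΔM = M_A − M_B = 5.487 − (9.642) = -4.155; smaller M is more luminous → Star A.
L ratio = 10^(0.4 |ΔM|) = 10^1.662 = 45.91

Star A is more luminous, by a factor of 45.9.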